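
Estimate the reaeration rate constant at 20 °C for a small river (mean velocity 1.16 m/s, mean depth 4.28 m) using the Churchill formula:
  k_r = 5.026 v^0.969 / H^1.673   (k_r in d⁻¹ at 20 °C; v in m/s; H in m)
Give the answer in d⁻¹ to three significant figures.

k_r = 5.026 × 1.16^0.969 / 4.28^1.673 = 5.026 × 1.155 / 11.39 = 0.5097 d⁻¹.

k_r ≈ 0.510 d⁻¹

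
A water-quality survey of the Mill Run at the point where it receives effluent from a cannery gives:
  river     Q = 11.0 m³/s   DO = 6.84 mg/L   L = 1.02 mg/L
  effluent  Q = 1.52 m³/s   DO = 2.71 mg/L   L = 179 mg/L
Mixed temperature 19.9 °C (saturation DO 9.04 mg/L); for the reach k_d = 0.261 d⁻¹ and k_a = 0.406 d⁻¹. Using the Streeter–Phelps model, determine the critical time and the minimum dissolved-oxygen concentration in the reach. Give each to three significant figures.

t_c ≈ 2.57 d; minimum DO ≈ 1.61 mg/L

Mixed DO = (11.0×6.84 + 1.52×2.71)/(11.0+1.52) = 79.36/12.52 = 6.339 mg/L.
Mixed L₀ = (11.0×1.02 + 1.52×179)/(12.52) = 283.3/12.52 = 22.63 mg/L.
Initial deficit D₀ = C_s − DO₀ = 9.04 − 6.339 = 2.701 mg/L.
t_c = (1/0.1450) ln[(0.406/0.261)(1 − 2.701×0.1450/(0.261×22.63))] = 6.897 × ln(1.452) = 2.574 d.
D_c = (0.261/0.406) × 22.63 × e^(−0.261×2.574) = 0.6429 × 22.63 × 0.5108 = 7.430 mg/L.
Minimum DO = 9.04 − 7.430 = 1.610 mg/L.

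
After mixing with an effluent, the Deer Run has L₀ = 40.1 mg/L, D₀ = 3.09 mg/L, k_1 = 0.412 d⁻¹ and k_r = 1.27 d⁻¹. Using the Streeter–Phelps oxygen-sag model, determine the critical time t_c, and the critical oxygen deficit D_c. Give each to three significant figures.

At the critical point dD/dt = 0, so k_1 L₀ e^(−k_1 t) = k_r D. Substituting D(t) from the Streeter–Phelps equation and solving for t gives
t_c = ln[(k_r/k_1)(1 − D₀(k_r−k_1)/(k_1 L₀))] / (k_r−k_1).
Here k_r−k_1 = 0.8580 d⁻¹ and 1 − D₀(k_r−k_1)/(k_1 L₀) = 1 − 3.09×0.8580/(0.412×40.1) = 0.8395, so
t_c = ln(3.083 × 0.8395) / 0.8580 = 0.9508 / 0.8580 = 1.108 d.
L(t_c) = L₀ e^(−k_1 t_c) = 40.1 × 0.6334 = 25.40 mg/L, and at the critical point k_r D_c = k_1 L, so D_c = (0.412/1.27) × 25.40 = 8.240 mg/L.

t_c ≈ 1.11 d; D_c ≈ 8.24 mg/L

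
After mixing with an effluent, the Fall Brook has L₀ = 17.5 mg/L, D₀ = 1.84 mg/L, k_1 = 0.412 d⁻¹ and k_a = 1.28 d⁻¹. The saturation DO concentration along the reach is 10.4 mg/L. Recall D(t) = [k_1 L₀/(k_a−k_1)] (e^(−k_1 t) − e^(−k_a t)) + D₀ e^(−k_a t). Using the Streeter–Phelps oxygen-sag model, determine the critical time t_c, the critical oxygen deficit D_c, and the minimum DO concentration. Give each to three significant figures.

t_c = [1/(k_a−k_1)] ln[(k_a/k_1)(1 − D₀(k_a−k_1)/(k_1 L₀))]
= [1/(1.28−0.412)] ln[(1.28/0.412)(1 − 1.84×0.8680/(0.412×17.5))]
= (1/0.8680) ln[3.107 × 0.7785] = 1.152 × ln(2.419) = 1.152 × 0.8832 = 1.017 d.
D_c = (k_1/k_a) L₀ e^(−k_1 t_c) = (0.412/1.28) × 17.5 × e^(−0.412×1.017) = 0.3219 × 17.5 × 0.6576 = 3.704 mg/L.
Minimum DO = C_s − D_c = 10.4 − 3.704 = 6.696 mg/L.

t_c ≈ 1.02 d; D_c ≈ 3.70 mg/L; min DO ≈ 6.70 mg/L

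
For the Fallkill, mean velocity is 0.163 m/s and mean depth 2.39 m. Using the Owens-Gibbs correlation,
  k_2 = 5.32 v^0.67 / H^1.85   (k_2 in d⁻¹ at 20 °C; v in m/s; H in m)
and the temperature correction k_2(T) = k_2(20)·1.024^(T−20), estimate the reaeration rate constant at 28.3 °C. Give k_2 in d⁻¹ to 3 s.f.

k_2(20) = 5.32 × 0.163^0.67 / 2.39^1.85 = 5.32 × 0.2966 / 5.012 = 0.3148 d⁻¹.
k_2(28.3) = 0.3148 × 1.024^(28.3−20) = 0.3148 × 1.218 = 0.3833 d⁻¹.

k_2 ≈ 0.383 d⁻¹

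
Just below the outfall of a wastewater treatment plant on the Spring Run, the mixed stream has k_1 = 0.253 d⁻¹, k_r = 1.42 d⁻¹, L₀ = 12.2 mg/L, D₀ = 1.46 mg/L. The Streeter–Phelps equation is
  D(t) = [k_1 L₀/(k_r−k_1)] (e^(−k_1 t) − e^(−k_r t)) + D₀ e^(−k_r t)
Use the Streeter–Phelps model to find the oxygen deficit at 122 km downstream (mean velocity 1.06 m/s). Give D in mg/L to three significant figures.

Travel time t = x/v = 122 km / (1.06 m/s) = 122000 m / 1.06 m/s = 115100 s = 1.332 d.
k_1 L₀/(k_r−k_1) = 0.253×12.2/(1.42−0.253) = 3.087/1.167 = 2.645 mg/L.
e^(−k_1 t) = e^(−0.253×1.332) = 0.7139; e^(−k_r t) = e^(−1.42×1.332) = 0.1508.
D = 2.645 × (0.7139 − 0.1508) + 1.46 × 0.1508 = 1.489 + 0.2202 = 1.709 mg/L.

D ≈ 1.71 mg/L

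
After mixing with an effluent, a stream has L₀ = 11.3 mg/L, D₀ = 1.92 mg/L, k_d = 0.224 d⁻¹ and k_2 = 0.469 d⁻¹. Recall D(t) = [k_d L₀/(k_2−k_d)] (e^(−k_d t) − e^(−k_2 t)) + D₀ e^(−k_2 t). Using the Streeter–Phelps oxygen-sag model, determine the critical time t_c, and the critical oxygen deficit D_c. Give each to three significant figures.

t_c ≈ 2.18 d; D_c ≈ 3.31 mg/L

With k_2/k_d = 2.094 and 1 − D₀(k_2−k_d)/(k_d L₀) = 0.8142,
t_c = ln(2.094 × 0.8142) / (0.469 − 0.224) = ln(1.705) / 0.2450 = 0.5334/0.2450 = 2.177 d.
L(t_c) = L₀ e^(−k_d t_c) = 11.3 × 0.6141 = 6.939 mg/L, and at the critical point k_2 D_c = k_d L, so D_c = (0.224/0.469) × 6.939 = 3.314 mg/L.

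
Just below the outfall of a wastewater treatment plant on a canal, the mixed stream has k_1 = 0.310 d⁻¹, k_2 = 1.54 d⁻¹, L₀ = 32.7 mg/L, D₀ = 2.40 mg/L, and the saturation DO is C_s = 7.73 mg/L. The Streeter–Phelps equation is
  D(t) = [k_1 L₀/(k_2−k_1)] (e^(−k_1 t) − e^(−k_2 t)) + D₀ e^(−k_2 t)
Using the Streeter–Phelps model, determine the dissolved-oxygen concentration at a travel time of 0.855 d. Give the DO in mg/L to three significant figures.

k_1 L₀/(k_2−k_1) = 0.310×32.7/(1.54−0.310) = 10.14/1.230 = 8.241 mg/L.
e^(−k_1 t) = e^(−0.310×0.8550) = 0.7672; e^(−k_2 t) = e^(−1.54×0.8550) = 0.2680.
D = 8.241 × (0.7672 − 0.2680) + 2.40 × 0.2680 = 4.114 + 0.6432 = 4.757 mg/L.
DO = C_s − D = 7.73 − 4.757 = 2.973 mg/L.

DO ≈ 2.97 mg/L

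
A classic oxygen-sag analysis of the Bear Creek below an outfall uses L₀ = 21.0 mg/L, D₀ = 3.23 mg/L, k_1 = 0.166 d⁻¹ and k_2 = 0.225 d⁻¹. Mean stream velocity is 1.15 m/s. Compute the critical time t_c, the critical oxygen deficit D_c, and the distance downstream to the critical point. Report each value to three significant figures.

With k_2/k_1 = 1.355 and 1 − D₀(k_2−k_1)/(k_1 L₀) = 0.9453,
t_c = ln(1.355 × 0.9453) / (0.225 − 0.166) = ln(1.281) / 0.05900 = 0.2479/0.05900 = 4.202 d.
D_c = (k_1/k_2) L₀ e^(−k_1 t_c) = (0.166/0.225) × 21.0 × e^(−0.166×4.202) = 0.7378 × 21.0 × 0.4978 = 7.713 mg/L.
x_c = v t_c = 1.15 m/s × 4.202 d × 86400 s/d = 417500 m ≈ 417 km.

t_c ≈ 4.20 d; D_c ≈ 7.71 mg/L; x_c ≈ 417 km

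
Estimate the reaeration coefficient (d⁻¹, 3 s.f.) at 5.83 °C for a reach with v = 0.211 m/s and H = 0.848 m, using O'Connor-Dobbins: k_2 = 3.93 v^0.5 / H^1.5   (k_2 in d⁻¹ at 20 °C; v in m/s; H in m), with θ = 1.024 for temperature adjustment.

k_2 ≈ 1.65 d⁻¹

k_2(20) = 3.93 × 0.211^0.5 / 0.848^1.5 = 3.93 × 0.4593 / 0.7809 = 2.312 d⁻¹.
k_2(5.83) = 2.312 × 1.024^(5.83−20) = 2.312 × 0.7146 = 1.652 d⁻¹.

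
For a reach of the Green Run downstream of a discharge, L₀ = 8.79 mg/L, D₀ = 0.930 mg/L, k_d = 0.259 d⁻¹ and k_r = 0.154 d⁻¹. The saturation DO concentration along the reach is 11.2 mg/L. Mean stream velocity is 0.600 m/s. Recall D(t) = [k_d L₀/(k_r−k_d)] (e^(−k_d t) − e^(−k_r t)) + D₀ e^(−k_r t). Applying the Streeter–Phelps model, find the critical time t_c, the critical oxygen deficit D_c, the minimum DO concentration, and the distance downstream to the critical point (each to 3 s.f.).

At the critical point dD/dt = 0, so k_d L₀ e^(−k_d t) = k_r D. Substituting D(t) from the Streeter–Phelps equation and solving for t gives
t_c = ln[(k_r/k_d)(1 − D₀(k_r−k_d)/(k_d L₀))] / (k_r−k_d).
Here k_r−k_d = -0.1050 d⁻¹ and 1 − D₀(k_r−k_d)/(k_d L₀) = 1 − 0.930×-0.1050/(0.259×8.79) = 1.043, so
t_c = ln(0.5946 × 1.043) / -0.1050 = -0.4779 / -0.1050 = 4.551 d.
D_c = (k_d/k_r) L₀ e^(−k_d t_c) = (0.259/0.154) × 8.79 × e^(−0.259×4.551) = 1.682 × 8.79 × 0.3077 = 4.548 mg/L.
Minimum DO = C_s − D_c = 11.2 − 4.548 = 6.652 mg/L.
x_c = v t_c = 0.600 m/s × 4.551 d × 86400 s/d = 235900 m ≈ 236 km.

t_c ≈ 4.55 d; D_c ≈ 4.55 mg/L; min DO ≈ 6.65 mg/L; x_c ≈ 236 km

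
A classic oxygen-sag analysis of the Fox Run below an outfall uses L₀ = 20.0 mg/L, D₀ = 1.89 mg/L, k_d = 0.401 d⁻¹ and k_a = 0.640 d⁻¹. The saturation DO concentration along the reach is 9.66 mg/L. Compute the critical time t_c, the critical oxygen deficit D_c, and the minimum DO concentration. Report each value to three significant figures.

t_c ≈ 1.71 d; D_c ≈ 6.30 mg/L; min DO ≈ 3.36 mg/L

t_c = [1/(k_a−k_d)] ln[(k_a/k_d)(1 − D₀(k_a−k_d)/(k_d L₀))]
= [1/(0.640−0.401)] ln[(0.640/0.401)(1 − 1.89×0.2390/(0.401×20.0))]
= (1/0.2390) ln[1.596 × 0.9437] = 4.184 × ln(1.506) = 4.184 × 0.4095 = 1.714 d.
L(t_c) = L₀ e^(−k_d t_c) = 20.0 × 0.5030 = 10.06 mg/L, and at the critical point k_a D_c = k_d L, so D_c = (0.401/0.640) × 10.06 = 6.303 mg/L.
Minimum DO = C_s − D_c = 9.66 − 6.303 = 3.357 mg/L.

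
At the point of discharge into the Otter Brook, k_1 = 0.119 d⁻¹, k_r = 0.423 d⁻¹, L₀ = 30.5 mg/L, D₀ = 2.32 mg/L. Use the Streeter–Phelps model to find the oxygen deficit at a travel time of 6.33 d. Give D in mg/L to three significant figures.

D ≈ 4.96 mg/L

k_1 L₀/(k_r−k_1) = 0.119×30.5/(0.423−0.119) = 3.629/0.3040 = 11.94 mg/L.
e^(−k_1 t) = e^(−0.119×6.330) = 0.4708; e^(−k_r t) = e^(−0.423×6.330) = 0.06873.
D = 11.94 × (0.4708 − 0.06873) + 2.32 × 0.06873 = 4.801 + 0.1595 = 4.960 mg/L.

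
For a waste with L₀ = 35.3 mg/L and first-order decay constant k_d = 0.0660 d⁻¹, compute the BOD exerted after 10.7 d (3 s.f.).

y ≈ 17.9 mg/L

y_t = L₀(1 − e^(−k_d t)) = 35.3 × (1 − e^(−0.0660×10.7))
= 35.3 × (1 − 0.4935) = 35.3 × 0.5065 = 17.88 mg/L.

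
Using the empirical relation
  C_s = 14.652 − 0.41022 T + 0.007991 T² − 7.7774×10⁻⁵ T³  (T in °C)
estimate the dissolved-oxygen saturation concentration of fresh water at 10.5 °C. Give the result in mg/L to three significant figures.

C_s = 14.652 − 0.41022×10.5 + 0.007991×10.5² − 7.7774×10⁻⁵×10.5³ = 11.14 mg/L.

C_s ≈ 11.1 mg/L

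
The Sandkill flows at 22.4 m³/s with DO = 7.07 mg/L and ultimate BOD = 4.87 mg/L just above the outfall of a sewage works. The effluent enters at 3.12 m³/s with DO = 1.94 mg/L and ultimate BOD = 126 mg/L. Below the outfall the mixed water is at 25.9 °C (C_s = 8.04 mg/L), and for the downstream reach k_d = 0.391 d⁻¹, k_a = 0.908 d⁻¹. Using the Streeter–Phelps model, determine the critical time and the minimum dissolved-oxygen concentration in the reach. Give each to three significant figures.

t_c ≈ 1.41 d; minimum DO ≈ 3.16 mg/L

Mixed DO = (22.4×7.07 + 3.12×1.94)/(22.4+3.12) = 164.4/25.52 = 6.443 mg/L.
Mixed L₀ = (22.4×4.87 + 3.12×126)/(25.52) = 502.2/25.52 = 19.68 mg/L.
Initial deficit D₀ = C_s − DO₀ = 8.04 − 6.443 = 1.597 mg/L.
t_c = (1/0.5170) ln[(0.908/0.391)(1 − 1.597×0.5170/(0.391×19.68))] = 1.934 × ln(2.073) = 1.410 d.
D_c = (0.391/0.908) × 19.68 × e^(−0.391×1.410) = 0.4306 × 19.68 × 0.5762 = 4.883 mg/L.
Minimum DO = 8.04 − 4.883 = 3.157 mg/L.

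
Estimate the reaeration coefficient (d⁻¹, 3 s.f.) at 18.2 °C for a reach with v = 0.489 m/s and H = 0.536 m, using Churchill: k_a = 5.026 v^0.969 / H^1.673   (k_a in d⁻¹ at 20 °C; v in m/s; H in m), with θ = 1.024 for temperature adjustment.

k_a ≈ 6.83 d⁻¹

k_a(20) = 5.026 × 0.489^0.969 / 0.536^1.673 = 5.026 × 0.5000 / 0.3523 = 7.133 d⁻¹.
k_a(18.2) = 7.133 × 1.024^(18.2−20) = 7.133 × 0.9582 = 6.835 d⁻¹.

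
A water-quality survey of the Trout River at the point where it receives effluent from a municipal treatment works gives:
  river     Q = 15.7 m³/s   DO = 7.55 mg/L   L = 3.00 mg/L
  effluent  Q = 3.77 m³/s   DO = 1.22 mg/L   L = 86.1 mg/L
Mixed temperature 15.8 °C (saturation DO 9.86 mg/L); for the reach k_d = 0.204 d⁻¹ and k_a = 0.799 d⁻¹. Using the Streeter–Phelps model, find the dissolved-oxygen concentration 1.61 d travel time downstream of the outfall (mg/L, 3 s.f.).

Mixed DO = (15.7×7.55 + 3.77×1.22)/(15.7+3.77) = 123.1/19.47 = 6.324 mg/L.
Mixed L₀ = (15.7×3.00 + 3.77×86.1)/(19.47) = 371.7/19.47 = 19.09 mg/L.
Initial deficit D₀ = C_s − DO₀ = 9.86 − 6.324 = 3.536 mg/L.
D(1.61) = [0.204×19.09/(0.799−0.204)](e^(−0.204×1.61) − e^(−0.799×1.61)) + 3.536 e^(−0.799×1.61)
= 6.545 × (0.7200 − 0.2763) + 3.536 × 0.2763 = 3.882 mg/L.
DO = 9.86 − 3.882 = 5.978 mg/L.

DO ≈ 5.98 mg/L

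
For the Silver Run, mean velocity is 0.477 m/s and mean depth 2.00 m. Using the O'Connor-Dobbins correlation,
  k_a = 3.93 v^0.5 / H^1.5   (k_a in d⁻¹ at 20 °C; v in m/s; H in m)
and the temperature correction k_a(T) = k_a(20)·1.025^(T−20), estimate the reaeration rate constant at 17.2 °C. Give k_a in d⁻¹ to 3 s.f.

k_a ≈ 0.896 d⁻¹

k_a(20) = 3.93 × 0.477^0.5 / 2.00^1.5 = 3.93 × 0.6907 / 2.828 = 0.9596 d⁻¹.
k_a(17.2) = 0.9596 × 1.025^(17.2−20) = 0.9596 × 0.9332 = 0.8955 d⁻¹.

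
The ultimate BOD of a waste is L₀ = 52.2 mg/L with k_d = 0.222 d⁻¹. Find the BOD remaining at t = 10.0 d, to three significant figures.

L_t = L₀ e^(−k_d t) = 52.2 × e^(−0.222×10.0) = 52.2 × 0.1086 = 5.669 mg/L.

L ≈ 5.67 mg/L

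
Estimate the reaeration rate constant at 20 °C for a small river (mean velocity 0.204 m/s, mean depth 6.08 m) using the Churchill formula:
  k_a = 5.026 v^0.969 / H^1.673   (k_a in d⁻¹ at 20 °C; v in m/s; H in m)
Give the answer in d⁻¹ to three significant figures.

k_a = 5.026 × 0.204^0.969 / 6.08^1.673 = 5.026 × 0.2143 / 20.49 = 0.05258 d⁻¹.

k_a ≈ 0.0526 d⁻¹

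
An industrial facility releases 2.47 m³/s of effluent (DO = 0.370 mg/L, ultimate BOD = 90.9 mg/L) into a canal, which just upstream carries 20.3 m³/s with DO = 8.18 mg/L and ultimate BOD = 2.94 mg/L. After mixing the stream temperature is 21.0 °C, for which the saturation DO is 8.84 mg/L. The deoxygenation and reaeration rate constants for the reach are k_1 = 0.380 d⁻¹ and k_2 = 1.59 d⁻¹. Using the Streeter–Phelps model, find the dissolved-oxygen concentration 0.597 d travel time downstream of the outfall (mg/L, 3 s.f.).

DO ≈ 6.65 mg/L

Mixed DO = (20.3×8.18 + 2.47×0.370)/(20.3+2.47) = 167.0/22.77 = 7.333 mg/L.
Mixed L₀ = (20.3×2.94 + 2.47×90.9)/(22.77) = 284.2/22.77 = 12.48 mg/L.
Initial deficit D₀ = C_s − DO₀ = 8.84 − 7.333 = 1.507 mg/L.
D(0.597) = [0.380×12.48/(1.59−0.380)](e^(−0.380×0.597) − e^(−1.59×0.597)) + 1.507 e^(−1.59×0.597)
= 3.920 × (0.7970 − 0.3870) + 1.507 × 0.3870 = 2.190 mg/L.
DO = 8.84 − 2.190 = 6.650 mg/L.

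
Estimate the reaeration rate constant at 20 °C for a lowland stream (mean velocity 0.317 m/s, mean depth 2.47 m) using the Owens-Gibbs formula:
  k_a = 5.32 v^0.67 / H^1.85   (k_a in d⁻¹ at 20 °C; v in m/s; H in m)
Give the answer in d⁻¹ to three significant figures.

k_a = 5.32 × 0.317^0.67 / 2.47^1.85 = 5.32 × 0.4631 / 5.327 = 0.4625 d⁻¹.

k_a ≈ 0.463 d⁻¹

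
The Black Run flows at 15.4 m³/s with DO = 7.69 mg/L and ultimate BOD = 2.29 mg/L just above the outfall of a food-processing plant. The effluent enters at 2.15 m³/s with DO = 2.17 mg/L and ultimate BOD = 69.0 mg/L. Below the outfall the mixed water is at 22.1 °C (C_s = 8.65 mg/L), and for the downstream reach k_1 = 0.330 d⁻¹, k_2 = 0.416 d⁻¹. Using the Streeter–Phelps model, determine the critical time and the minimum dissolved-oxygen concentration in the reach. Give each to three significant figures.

Mixed DO = (15.4×7.69 + 2.15×2.17)/(15.4+2.15) = 123.1/17.55 = 7.014 mg/L.
Mixed L₀ = (15.4×2.29 + 2.15×69.0)/(17.55) = 183.6/17.55 = 10.46 mg/L.
Initial deficit D₀ = C_s − DO₀ = 8.65 − 7.014 = 1.636 mg/L.
t_c = (1/0.08600) ln[(0.416/0.330)(1 − 1.636×0.08600/(0.330×10.46))] = 11.63 × ln(1.209) = 2.209 d.
D_c = (0.330/0.416) × 10.46 × e^(−0.330×2.209) = 0.7933 × 10.46 × 0.4824 = 4.004 mg/L.
Minimum DO = 8.65 − 4.004 = 4.646 mg/L.

t_c ≈ 2.21 d; minimum DO ≈ 4.65 mg/L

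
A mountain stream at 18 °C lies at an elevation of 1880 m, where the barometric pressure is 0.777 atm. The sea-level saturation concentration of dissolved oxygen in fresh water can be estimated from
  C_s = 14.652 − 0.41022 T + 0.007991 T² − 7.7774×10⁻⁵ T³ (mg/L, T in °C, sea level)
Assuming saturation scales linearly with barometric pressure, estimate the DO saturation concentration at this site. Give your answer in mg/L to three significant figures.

At sea level: C_s = 14.652 − 0.41022×18 + 0.007991×18² − 7.7774×10⁻⁵×18³ = 9.404 mg/L.
Pressure correction: C_s' = 9.404 × 0.777 = 7.307 mg/L.

C_s ≈ 7.31 mg/L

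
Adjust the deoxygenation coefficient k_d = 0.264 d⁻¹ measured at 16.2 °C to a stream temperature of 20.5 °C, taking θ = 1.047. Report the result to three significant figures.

k_d ≈ 0.322 d⁻¹

k_d(T₂) = k_d(T₁) · θ^(T₂−T₁) = 0.264 × 1.047^(20.5−16.2)
= 0.264 × 1.047^4.30 = 0.264 × 1.218 = 0.3216 d⁻¹.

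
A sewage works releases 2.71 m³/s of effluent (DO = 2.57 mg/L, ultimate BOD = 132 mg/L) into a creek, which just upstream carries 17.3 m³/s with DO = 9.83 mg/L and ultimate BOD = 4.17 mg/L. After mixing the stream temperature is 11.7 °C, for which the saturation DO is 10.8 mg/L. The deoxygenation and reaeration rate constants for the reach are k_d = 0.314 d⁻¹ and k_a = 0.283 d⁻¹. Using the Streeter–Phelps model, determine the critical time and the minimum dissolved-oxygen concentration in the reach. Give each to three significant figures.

t_c ≈ 3.06 d; minimum DO ≈ 1.70 mg/L

Mixed DO = (17.3×9.83 + 2.71×2.57)/(17.3+2.71) = 177.0/20.01 = 8.847 mg/L.
Mixed L₀ = (17.3×4.17 + 2.71×132)/(20.01) = 429.9/20.01 = 21.48 mg/L.
Initial deficit D₀ = C_s − DO₀ = 10.8 − 8.847 = 1.953 mg/L.
t_c = (1/-0.03100) ln[(0.283/0.314)(1 − 1.953×-0.03100/(0.314×21.48))] = -32.26 × ln(0.9094) = 3.065 d.
D_c = (0.314/0.283) × 21.48 × e^(−0.314×3.065) = 1.110 × 21.48 × 0.3820 = 9.105 mg/L.
Minimum DO = 10.8 − 9.105 = 1.695 mg/L.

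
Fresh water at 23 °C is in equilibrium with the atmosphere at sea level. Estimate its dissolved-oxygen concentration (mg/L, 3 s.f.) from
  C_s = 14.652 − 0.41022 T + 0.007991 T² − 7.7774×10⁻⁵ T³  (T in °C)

C_s ≈ 8.50 mg/L

C_s = 14.652 − 0.41022×23 + 0.007991×23² − 7.7774×10⁻⁵×23³ = 8.498 mg/L.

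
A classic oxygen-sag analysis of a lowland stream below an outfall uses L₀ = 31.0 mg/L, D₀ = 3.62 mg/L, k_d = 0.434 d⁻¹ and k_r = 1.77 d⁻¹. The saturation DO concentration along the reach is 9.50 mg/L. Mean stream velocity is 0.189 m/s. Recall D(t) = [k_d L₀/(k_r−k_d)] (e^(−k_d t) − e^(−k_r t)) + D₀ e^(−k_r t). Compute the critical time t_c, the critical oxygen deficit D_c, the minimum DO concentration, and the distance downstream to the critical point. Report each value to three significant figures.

With k_r/k_d = 4.078 and 1 − D₀(k_r−k_d)/(k_d L₀) = 0.6405,
t_c = ln(4.078 × 0.6405) / (1.77 − 0.434) = ln(2.612) / 1.336 = 0.9602/1.336 = 0.7187 d.
D_c = (k_d/k_r) L₀ e^(−k_d t_c) = (0.434/1.77) × 31.0 × e^(−0.434×0.7187) = 0.2452 × 31.0 × 0.7320 = 5.564 mg/L.
Minimum DO = C_s − D_c = 9.50 − 5.564 = 3.936 mg/L.
x_c = v t_c = 0.189 m/s × 0.7187 d × 86400 s/d = 11740 m ≈ 11.7 km.

t_c ≈ 0.719 d; D_c ≈ 5.56 mg/L; min DO ≈ 3.94 mg/L; x_c ≈ 11.7 km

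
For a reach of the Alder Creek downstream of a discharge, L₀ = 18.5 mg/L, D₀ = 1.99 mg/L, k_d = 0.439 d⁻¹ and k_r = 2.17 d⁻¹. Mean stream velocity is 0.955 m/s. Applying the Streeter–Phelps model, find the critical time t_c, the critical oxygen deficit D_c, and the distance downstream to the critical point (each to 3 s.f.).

t_c = [1/(k_r−k_d)] ln[(k_r/k_d)(1 − D₀(k_r−k_d)/(k_d L₀))]
= [1/(2.17−0.439)] ln[(2.17/0.439)(1 − 1.99×1.731/(0.439×18.5))]
= (1/1.731) ln[4.943 × 0.5759] = 0.5777 × ln(2.846) = 0.5777 × 1.046 = 0.6043 d.
L(t_c) = L₀ e^(−k_d t_c) = 18.5 × 0.7670 = 14.19 mg/L, and at the critical point k_r D_c = k_d L, so D_c = (0.439/2.17) × 14.19 = 2.871 mg/L.
x_c = v t_c = 0.955 m/s × 0.6043 d × 86400 s/d = 49860 m ≈ 49.9 km.

t_c ≈ 0.604 d; D_c ≈ 2.87 mg/L; x_c ≈ 49.9 km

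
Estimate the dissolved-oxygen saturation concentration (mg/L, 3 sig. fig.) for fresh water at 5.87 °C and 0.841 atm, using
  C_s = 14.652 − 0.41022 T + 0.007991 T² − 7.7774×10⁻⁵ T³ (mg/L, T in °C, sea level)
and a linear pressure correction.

C_s ≈ 10.5 mg/L

At sea level: C_s = 14.652 − 0.41022×5.87 + 0.007991×5.87² − 7.7774×10⁻⁵×5.87³ = 12.50 mg/L.
Pressure correction: C_s' = 12.50 × 0.841 = 10.52 mg/L.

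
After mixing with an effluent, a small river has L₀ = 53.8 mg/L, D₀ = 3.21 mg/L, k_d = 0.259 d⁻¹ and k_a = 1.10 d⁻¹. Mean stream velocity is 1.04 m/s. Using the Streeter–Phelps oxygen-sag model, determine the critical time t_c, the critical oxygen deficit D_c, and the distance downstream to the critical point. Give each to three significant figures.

At the critical point dD/dt = 0, so k_d L₀ e^(−k_d t) = k_a D. Substituting D(t) from the Streeter–Phelps equation and solving for t gives
t_c = ln[(k_a/k_d)(1 − D₀(k_a−k_d)/(k_d L₀))] / (k_a−k_d).
Here k_a−k_d = 0.8410 d⁻¹ and 1 − D₀(k_a−k_d)/(k_d L₀) = 1 − 3.21×0.8410/(0.259×53.8) = 0.8063, so
t_c = ln(4.247 × 0.8063) / 0.8410 = 1.231 / 0.8410 = 1.464 d.
D_c = (k_d/k_a) L₀ e^(−k_d t_c) = (0.259/1.10) × 53.8 × e^(−0.259×1.464) = 0.2355 × 53.8 × 0.6845 = 8.671 mg/L.
x_c = v t_c = 1.04 m/s × 1.464 d × 86400 s/d = 131500 m ≈ 132 km.

t_c ≈ 1.46 d; D_c ≈ 8.67 mg/L; x_c ≈ 132 km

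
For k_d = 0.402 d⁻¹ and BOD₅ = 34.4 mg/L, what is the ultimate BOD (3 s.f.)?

BOD₅ = L₀(1 − e^(−5k_d)) ⇒ L₀ = BOD₅ / (1 − e^(−5×0.402))
= 34.4 / (1 − 0.1340) = 34.4 / 0.8660 = 39.72 mg/L.

L₀ ≈ 39.7 mg/L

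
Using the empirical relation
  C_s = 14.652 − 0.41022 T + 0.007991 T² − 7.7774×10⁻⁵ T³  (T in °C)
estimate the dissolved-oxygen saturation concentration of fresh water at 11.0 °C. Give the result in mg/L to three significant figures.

C_s ≈ 11.0 mg/L

C_s = 14.652 − 0.41022×11.0 + 0.007991×11.0² − 7.7774×10⁻⁵×11.0³ = 11.00 mg/L.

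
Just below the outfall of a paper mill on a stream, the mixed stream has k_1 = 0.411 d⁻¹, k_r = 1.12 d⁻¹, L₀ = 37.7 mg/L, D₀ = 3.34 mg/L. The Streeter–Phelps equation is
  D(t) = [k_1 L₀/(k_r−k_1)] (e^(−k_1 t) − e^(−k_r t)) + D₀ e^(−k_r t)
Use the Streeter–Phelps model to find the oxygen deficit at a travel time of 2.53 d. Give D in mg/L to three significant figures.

D ≈ 6.64 mg/L

k_1 L₀/(k_r−k_1) = 0.411×37.7/(1.12−0.411) = 15.49/0.7090 = 21.85 mg/L.
e^(−k_1 t) = e^(−0.411×2.530) = 0.3535; e^(−k_r t) = e^(−1.12×2.530) = 0.05880.
D = 21.85 × (0.3535 − 0.05880) + 3.34 × 0.05880 = 6.441 + 0.1964 = 6.637 mg/L.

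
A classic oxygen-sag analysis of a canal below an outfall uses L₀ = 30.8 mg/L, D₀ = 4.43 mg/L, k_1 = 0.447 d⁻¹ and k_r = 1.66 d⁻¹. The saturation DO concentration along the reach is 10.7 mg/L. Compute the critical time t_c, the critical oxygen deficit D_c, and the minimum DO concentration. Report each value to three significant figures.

t_c ≈ 0.674 d; D_c ≈ 6.14 mg/L; min DO ≈ 4.56 mg/L

At the critical point dD/dt = 0, so k_1 L₀ e^(−k_1 t) = k_r D. Substituting D(t) from the Streeter–Phelps equation and solving for t gives
t_c = ln[(k_r/k_1)(1 − D₀(k_r−k_1)/(k_1 L₀))] / (k_r−k_1).
Here k_r−k_1 = 1.213 d⁻¹ and 1 − D₀(k_r−k_1)/(k_1 L₀) = 1 − 4.43×1.213/(0.447×30.8) = 0.6097, so
t_c = ln(3.714 × 0.6097) / 1.213 = 0.8172 / 1.213 = 0.6737 d.
L(t_c) = L₀ e^(−k_1 t_c) = 30.8 × 0.7400 = 22.79 mg/L, and at the critical point k_r D_c = k_1 L, so D_c = (0.447/1.66) × 22.79 = 6.137 mg/L.
Minimum DO = C_s − D_c = 10.7 − 6.137 = 4.563 mg/L.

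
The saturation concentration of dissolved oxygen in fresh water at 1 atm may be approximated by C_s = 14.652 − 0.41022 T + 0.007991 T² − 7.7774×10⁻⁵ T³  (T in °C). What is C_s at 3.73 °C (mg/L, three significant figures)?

C_s = 14.652 − 0.41022×3.73 + 0.007991×3.73² − 7.7774×10⁻⁵×3.73³ = 13.23 mg/L.

C_s ≈ 13.2 mg/L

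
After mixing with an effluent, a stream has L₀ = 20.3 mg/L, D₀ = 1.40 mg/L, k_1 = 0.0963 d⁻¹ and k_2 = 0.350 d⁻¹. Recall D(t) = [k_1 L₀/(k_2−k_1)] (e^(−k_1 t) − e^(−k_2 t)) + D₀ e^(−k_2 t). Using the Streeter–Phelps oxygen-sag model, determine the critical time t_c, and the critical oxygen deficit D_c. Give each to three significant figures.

t_c ≈ 4.30 d; D_c ≈ 3.69 mg/L

With k_2/k_1 = 3.634 and 1 − D₀(k_2−k_1)/(k_1 L₀) = 0.8183,
t_c = ln(3.634 × 0.8183) / (0.350 − 0.0963) = ln(2.974) / 0.2537 = 1.090/0.2537 = 4.296 d.
L(t_c) = L₀ e^(−k_1 t_c) = 20.3 × 0.6612 = 13.42 mg/L, and at the critical point k_2 D_c = k_1 L, so D_c = (0.0963/0.350) × 13.42 = 3.693 mg/L.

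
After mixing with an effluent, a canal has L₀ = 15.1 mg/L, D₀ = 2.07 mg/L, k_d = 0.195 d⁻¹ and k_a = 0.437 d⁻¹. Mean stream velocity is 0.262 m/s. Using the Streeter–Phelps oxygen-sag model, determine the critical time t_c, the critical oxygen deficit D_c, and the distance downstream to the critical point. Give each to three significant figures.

t_c ≈ 2.56 d; D_c ≈ 4.09 mg/L; x_c ≈ 58.0 km

With k_a/k_d = 2.241 and 1 − D₀(k_a−k_d)/(k_d L₀) = 0.8299,
t_c = ln(2.241 × 0.8299) / (0.437 − 0.195) = ln(1.860) / 0.2420 = 0.6205/0.2420 = 2.564 d.
D_c = (k_d/k_a) L₀ e^(−k_d t_c) = (0.195/0.437) × 15.1 × e^(−0.195×2.564) = 0.4462 × 15.1 × 0.6066 = 4.087 mg/L.
x_c = v t_c = 0.262 m/s × 2.564 d × 86400 s/d = 58040 m ≈ 58.0 km.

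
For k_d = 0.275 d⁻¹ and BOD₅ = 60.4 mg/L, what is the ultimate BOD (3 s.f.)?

L₀ ≈ 80.8 mg/L

BOD₅ = L₀(1 − e^(−5k_d)) ⇒ L₀ = BOD₅ / (1 − e^(−5×0.275))
= 60.4 / (1 − 0.2528) = 60.4 / 0.7472 = 80.84 mg/L.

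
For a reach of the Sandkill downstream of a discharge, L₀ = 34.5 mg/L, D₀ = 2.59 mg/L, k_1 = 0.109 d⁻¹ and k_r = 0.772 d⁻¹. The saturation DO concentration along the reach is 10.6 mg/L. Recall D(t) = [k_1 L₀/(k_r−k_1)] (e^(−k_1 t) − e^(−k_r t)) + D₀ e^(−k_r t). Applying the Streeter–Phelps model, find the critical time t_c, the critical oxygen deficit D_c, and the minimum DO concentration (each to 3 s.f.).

With k_r/k_1 = 7.083 and 1 − D₀(k_r−k_1)/(k_1 L₀) = 0.5434,
t_c = ln(7.083 × 0.5434) / (0.772 − 0.109) = ln(3.848) / 0.6630 = 1.348/0.6630 = 2.033 d.
D_c = (k_1/k_r) L₀ e^(−k_1 t_c) = (0.109/0.772) × 34.5 × e^(−0.109×2.033) = 0.1412 × 34.5 × 0.8013 = 3.903 mg/L.
Minimum DO = C_s − D_c = 10.6 − 3.903 = 6.697 mg/L.

t_c ≈ 2.03 d; D_c ≈ 3.90 mg/L; min DO ≈ 6.70 mg/L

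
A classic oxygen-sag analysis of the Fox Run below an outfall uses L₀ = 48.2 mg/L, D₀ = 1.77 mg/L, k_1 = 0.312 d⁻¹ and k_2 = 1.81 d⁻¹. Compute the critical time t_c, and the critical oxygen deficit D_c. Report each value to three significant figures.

At the critical point dD/dt = 0, so k_1 L₀ e^(−k_1 t) = k_2 D. Substituting D(t) from the Streeter–Phelps equation and solving for t gives
t_c = ln[(k_2/k_1)(1 − D₀(k_2−k_1)/(k_1 L₀))] / (k_2−k_1).
Here k_2−k_1 = 1.498 d⁻¹ and 1 − D₀(k_2−k_1)/(k_1 L₀) = 1 − 1.77×1.498/(0.312×48.2) = 0.8237, so
t_c = ln(5.801 × 0.8237) / 1.498 = 1.564 / 1.498 = 1.044 d.
L(t_c) = L₀ e^(−k_1 t_c) = 48.2 × 0.7220 = 34.80 mg/L, and at the critical point k_2 D_c = k_1 L, so D_c = (0.312/1.81) × 34.80 = 5.999 mg/L.

t_c ≈ 1.04 d; D_c ≈ 6.00 mg/L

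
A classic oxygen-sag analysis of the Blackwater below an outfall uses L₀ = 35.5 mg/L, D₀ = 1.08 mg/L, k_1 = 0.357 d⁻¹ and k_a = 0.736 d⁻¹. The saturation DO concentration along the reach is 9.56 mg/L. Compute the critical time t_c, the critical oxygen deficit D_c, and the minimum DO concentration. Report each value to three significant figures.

With k_a/k_1 = 2.062 and 1 − D₀(k_a−k_1)/(k_1 L₀) = 0.9677,
t_c = ln(2.062 × 0.9677) / (0.736 − 0.357) = ln(1.995) / 0.3790 = 0.6907/0.3790 = 1.822 d.
D_c = (k_1/k_a) L₀ e^(−k_1 t_c) = (0.357/0.736) × 35.5 × e^(−0.357×1.822) = 0.4851 × 35.5 × 0.5217 = 8.984 mg/L.
Minimum DO = C_s − D_c = 9.56 − 8.984 = 0.5758 mg/L.

t_c ≈ 1.82 d; D_c ≈ 8.98 mg/L; min DO ≈ 0.576 mg/L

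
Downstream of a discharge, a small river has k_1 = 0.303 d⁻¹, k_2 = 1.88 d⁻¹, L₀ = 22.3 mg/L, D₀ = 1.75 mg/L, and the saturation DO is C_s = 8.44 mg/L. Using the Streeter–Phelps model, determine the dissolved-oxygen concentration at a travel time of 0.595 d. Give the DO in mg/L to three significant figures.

DO ≈ 5.69 mg/L

k_1 L₀/(k_2−k_1) = 0.303×22.3/(1.88−0.303) = 6.757/1.577 = 4.285 mg/L.
e^(−k_1 t) = e^(−0.303×0.5950) = 0.8350; e^(−k_2 t) = e^(−1.88×0.5950) = 0.3267.
D = 4.285 × (0.8350 − 0.3267) + 1.75 × 0.3267 = 2.178 + 0.5718 = 2.750 mg/L.
DO = C_s − D = 8.44 − 2.750 = 5.690 mg/L.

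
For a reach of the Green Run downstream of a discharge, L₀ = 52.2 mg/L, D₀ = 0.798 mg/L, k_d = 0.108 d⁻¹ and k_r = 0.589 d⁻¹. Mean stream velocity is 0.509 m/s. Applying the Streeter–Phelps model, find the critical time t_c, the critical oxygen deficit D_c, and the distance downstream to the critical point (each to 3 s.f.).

With k_r/k_d = 5.454 and 1 − D₀(k_r−k_d)/(k_d L₀) = 0.9319,
t_c = ln(5.454 × 0.9319) / (0.589 − 0.108) = ln(5.082) / 0.4810 = 1.626/0.4810 = 3.380 d.
L(t_c) = L₀ e^(−k_d t_c) = 52.2 × 0.6942 = 36.24 mg/L, and at the critical point k_r D_c = k_d L, so D_c = (0.108/0.589) × 36.24 = 6.644 mg/L.
x_c = v t_c = 0.509 m/s × 3.380 d × 86400 s/d = 148600 m ≈ 149 km.

t_c ≈ 3.38 d; D_c ≈ 6.64 mg/L; x_c ≈ 149 km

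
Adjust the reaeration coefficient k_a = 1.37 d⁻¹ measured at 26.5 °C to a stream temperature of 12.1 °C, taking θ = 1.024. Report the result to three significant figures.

k_a ≈ 0.974 d⁻¹

k_a(T₂) = k_a(T₁) · θ^(T₂−T₁) = 1.37 × 1.024^(12.1−26.5)
= 1.37 × 1.024^-14.4 = 1.37 × 0.7107 = 0.9736 d⁻¹.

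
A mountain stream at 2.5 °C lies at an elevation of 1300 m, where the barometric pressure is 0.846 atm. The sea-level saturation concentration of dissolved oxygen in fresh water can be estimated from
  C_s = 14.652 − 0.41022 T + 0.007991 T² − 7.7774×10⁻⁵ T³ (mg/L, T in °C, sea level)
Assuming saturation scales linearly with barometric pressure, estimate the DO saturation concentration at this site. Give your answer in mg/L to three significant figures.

C_s ≈ 11.6 mg/L

At sea level: C_s = 14.652 − 0.41022×2.5 + 0.007991×2.5² − 7.7774×10⁻⁵×2.5³ = 13.68 mg/L.
Pressure correction: C_s' = 13.68 × 0.846 = 11.57 mg/L.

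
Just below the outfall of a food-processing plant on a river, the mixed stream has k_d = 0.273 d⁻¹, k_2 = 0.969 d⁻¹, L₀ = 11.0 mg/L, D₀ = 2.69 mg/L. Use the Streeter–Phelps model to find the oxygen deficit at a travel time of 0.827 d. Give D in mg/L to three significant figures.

k_d L₀/(k_2−k_d) = 0.273×11.0/(0.969−0.273) = 3.003/0.6960 = 4.315 mg/L.
e^(−k_d t) = e^(−0.273×0.8270) = 0.7979; e^(−k_2 t) = e^(−0.969×0.8270) = 0.4487.
D = 4.315 × (0.7979 − 0.4487) + 2.69 × 0.4487 = 1.507 + 1.207 = 2.714 mg/L.

D ≈ 2.71 mg/L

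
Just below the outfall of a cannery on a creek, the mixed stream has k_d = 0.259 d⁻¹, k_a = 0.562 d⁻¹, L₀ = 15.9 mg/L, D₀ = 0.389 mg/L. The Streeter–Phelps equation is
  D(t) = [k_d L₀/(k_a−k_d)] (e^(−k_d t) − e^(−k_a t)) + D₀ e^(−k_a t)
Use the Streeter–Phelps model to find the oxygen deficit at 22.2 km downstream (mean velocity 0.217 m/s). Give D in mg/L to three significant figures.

Travel time t = x/v = 22.2 km / (0.217 m/s) = 22200 m / 0.217 m/s = 102300 s = 1.184 d.
k_d L₀/(k_a−k_d) = 0.259×15.9/(0.562−0.259) = 4.118/0.3030 = 13.59 mg/L.
e^(−k_d t) = e^(−0.259×1.184) = 0.7359; e^(−k_a t) = e^(−0.562×1.184) = 0.5140.
D = 13.59 × (0.7359 − 0.5140) + 0.389 × 0.5140 = 3.015 + 0.2000 = 3.215 mg/L.

D ≈ 3.22 mg/L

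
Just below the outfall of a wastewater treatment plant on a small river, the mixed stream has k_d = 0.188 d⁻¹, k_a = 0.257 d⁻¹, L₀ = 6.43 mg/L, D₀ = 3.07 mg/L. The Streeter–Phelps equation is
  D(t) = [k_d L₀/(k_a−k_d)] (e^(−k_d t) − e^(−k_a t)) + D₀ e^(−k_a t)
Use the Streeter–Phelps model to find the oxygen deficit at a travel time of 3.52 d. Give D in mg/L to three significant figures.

k_d L₀/(k_a−k_d) = 0.188×6.43/(0.257−0.188) = 1.209/0.06900 = 17.52 mg/L.
e^(−k_d t) = e^(−0.188×3.520) = 0.5159; e^(−k_a t) = e^(−0.257×3.520) = 0.4047.
D = 17.52 × (0.5159 − 0.4047) + 3.07 × 0.4047 = 1.949 + 1.242 = 3.192 mg/L.

D ≈ 3.19 mg/L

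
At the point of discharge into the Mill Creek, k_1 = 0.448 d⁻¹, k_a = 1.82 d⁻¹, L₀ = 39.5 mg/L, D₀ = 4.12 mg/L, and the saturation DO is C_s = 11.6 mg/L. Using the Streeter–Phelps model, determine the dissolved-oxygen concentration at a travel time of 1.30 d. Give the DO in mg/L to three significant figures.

k_1 L₀/(k_a−k_1) = 0.448×39.5/(1.82−0.448) = 17.70/1.372 = 12.90 mg/L.
e^(−k_1 t) = e^(−0.448×1.300) = 0.5586; e^(−k_a t) = e^(−1.82×1.300) = 0.09386.
D = 12.90 × (0.5586 − 0.09386) + 4.12 × 0.09386 = 5.994 + 0.3867 = 6.380 mg/L.
DO = C_s − D = 11.6 − 6.380 = 5.220 mg/L.

DO ≈ 5.22 mg/L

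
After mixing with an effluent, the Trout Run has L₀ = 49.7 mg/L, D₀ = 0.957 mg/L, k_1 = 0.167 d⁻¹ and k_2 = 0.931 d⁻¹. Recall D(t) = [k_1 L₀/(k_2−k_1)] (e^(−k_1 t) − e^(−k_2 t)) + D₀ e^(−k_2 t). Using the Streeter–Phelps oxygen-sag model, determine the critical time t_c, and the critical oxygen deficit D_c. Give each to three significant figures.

t_c = [1/(k_2−k_1)] ln[(k_2/k_1)(1 − D₀(k_2−k_1)/(k_1 L₀))]
= [1/(0.931−0.167)] ln[(0.931/0.167)(1 − 0.957×0.7640/(0.167×49.7))]
= (1/0.7640) ln[5.575 × 0.9119] = 1.309 × ln(5.084) = 1.309 × 1.626 = 2.128 d.
L(t_c) = L₀ e^(−k_1 t_c) = 49.7 × 0.7009 = 34.83 mg/L, and at the critical point k_2 D_c = k_1 L, so D_c = (0.167/0.931) × 34.83 = 6.248 mg/L.

t_c ≈ 2.13 d; D_c ≈ 6.25 mg/L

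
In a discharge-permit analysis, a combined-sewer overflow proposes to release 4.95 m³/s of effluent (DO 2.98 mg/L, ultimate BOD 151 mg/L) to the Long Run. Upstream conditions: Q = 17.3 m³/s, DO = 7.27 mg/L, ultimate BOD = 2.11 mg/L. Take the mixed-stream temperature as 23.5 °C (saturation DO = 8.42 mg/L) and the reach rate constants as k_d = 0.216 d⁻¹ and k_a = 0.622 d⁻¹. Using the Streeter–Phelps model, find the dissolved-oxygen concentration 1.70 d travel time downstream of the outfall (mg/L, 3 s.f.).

DO ≈ 1.22 mg/L

Mixed DO = (17.3×7.27 + 4.95×2.98)/(17.3+4.95) = 140.5/22.25 = 6.316 mg/L.
Mixed L₀ = (17.3×2.11 + 4.95×151)/(22.25) = 784.0/22.25 = 35.23 mg/L.
Initial deficit D₀ = C_s − DO₀ = 8.42 − 6.316 = 2.104 mg/L.
D(1.70) = [0.216×35.23/(0.622−0.216)](e^(−0.216×1.70) − e^(−0.622×1.70)) + 2.104 e^(−0.622×1.70)
= 18.75 × (0.6927 − 0.3474) + 2.104 × 0.3474 = 7.204 mg/L.
DO = 8.42 − 7.204 = 1.216 mg/L.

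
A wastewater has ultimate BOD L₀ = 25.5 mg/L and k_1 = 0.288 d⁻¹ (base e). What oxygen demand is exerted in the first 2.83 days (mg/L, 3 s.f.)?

y_t = L₀(1 − e^(−k_1 t)) = 25.5 × (1 − e^(−0.288×2.83))
= 25.5 × (1 − 0.4426) = 25.5 × 0.5574 = 14.21 mg/L.

y ≈ 14.2 mg/L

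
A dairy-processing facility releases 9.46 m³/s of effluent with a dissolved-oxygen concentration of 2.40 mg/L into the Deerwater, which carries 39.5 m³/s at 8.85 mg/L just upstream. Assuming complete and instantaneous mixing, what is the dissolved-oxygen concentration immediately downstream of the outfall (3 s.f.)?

7.60 mg/L

Flow-weighted mixing: C = (Q_r C_r + Q_w C_w)/(Q_r + Q_w)
= (39.5×8.85 + 9.46×2.40)/(39.5 + 9.46) = 372.3/48.96 = 7.604 mg/L.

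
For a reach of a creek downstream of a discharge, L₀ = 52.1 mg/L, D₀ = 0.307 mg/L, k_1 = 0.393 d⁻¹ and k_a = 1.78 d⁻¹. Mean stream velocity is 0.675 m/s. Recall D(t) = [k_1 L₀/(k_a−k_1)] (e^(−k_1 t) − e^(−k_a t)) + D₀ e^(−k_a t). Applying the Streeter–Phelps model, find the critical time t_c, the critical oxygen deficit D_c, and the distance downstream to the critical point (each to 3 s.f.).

t_c ≈ 1.07 d; D_c ≈ 7.54 mg/L; x_c ≈ 62.6 km

At the critical point dD/dt = 0, so k_1 L₀ e^(−k_1 t) = k_a D. Substituting D(t) from the Streeter–Phelps equation and solving for t gives
t_c = ln[(k_a/k_1)(1 − D₀(k_a−k_1)/(k_1 L₀))] / (k_a−k_1).
Here k_a−k_1 = 1.387 d⁻¹ and 1 − D₀(k_a−k_1)/(k_1 L₀) = 1 − 0.307×1.387/(0.393×52.1) = 0.9792, so
t_c = ln(4.529 × 0.9792) / 1.387 = 1.490 / 1.387 = 1.074 d.
D_c = (k_1/k_a) L₀ e^(−k_1 t_c) = (0.393/1.78) × 52.1 × e^(−0.393×1.074) = 0.2208 × 52.1 × 0.6557 = 7.542 mg/L.
x_c = v t_c = 0.675 m/s × 1.074 d × 86400 s/d = 62630 m ≈ 62.6 km.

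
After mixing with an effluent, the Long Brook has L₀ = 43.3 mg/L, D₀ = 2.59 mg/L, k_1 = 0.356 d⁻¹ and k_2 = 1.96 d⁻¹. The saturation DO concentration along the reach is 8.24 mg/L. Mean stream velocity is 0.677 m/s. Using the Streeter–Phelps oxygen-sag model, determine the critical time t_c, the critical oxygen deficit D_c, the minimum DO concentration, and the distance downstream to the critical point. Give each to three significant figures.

t_c ≈ 0.868 d; D_c ≈ 5.77 mg/L; min DO ≈ 2.47 mg/L; x_c ≈ 50.8 km

At the critical point dD/dt = 0, so k_1 L₀ e^(−k_1 t) = k_2 D. Substituting D(t) from the Streeter–Phelps equation and solving for t gives
t_c = ln[(k_2/k_1)(1 − D₀(k_2−k_1)/(k_1 L₀))] / (k_2−k_1).
Here k_2−k_1 = 1.604 d⁻¹ and 1 − D₀(k_2−k_1)/(k_1 L₀) = 1 − 2.59×1.604/(0.356×43.3) = 0.7305, so
t_c = ln(5.506 × 0.7305) / 1.604 = 1.392 / 1.604 = 0.8677 d.
D_c = (k_1/k_2) L₀ e^(−k_1 t_c) = (0.356/1.96) × 43.3 × e^(−0.356×0.8677) = 0.1816 × 43.3 × 0.7343 = 5.775 mg/L.
Minimum DO = C_s − D_c = 8.24 − 5.775 = 2.465 mg/L.
x_c = v t_c = 0.677 m/s × 0.8677 d × 86400 s/d = 50750 m ≈ 50.8 km.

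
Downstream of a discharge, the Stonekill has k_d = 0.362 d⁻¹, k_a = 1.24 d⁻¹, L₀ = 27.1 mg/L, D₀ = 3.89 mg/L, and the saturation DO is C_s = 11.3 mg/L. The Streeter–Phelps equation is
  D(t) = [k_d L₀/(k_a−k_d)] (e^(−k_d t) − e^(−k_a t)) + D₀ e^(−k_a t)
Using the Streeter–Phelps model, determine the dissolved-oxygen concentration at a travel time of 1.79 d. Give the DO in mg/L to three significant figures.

DO ≈ 6.25 mg/L

k_d L₀/(k_a−k_d) = 0.362×27.1/(1.24−0.362) = 9.810/0.8780 = 11.17 mg/L.
e^(−k_d t) = e^(−0.362×1.790) = 0.5231; e^(−k_a t) = e^(−1.24×1.790) = 0.1087.
D = 11.17 × (0.5231 − 0.1087) + 3.89 × 0.1087 = 4.631 + 0.4227 = 5.053 mg/L.
DO = C_s − D = 11.3 − 5.053 = 6.247 mg/L.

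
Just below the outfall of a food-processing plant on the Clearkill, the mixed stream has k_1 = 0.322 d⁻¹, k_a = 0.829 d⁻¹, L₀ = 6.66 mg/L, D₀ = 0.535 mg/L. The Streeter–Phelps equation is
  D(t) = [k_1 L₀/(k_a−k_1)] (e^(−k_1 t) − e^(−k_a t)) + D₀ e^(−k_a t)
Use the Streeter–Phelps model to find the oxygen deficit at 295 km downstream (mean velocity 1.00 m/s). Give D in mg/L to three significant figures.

D ≈ 1.19 mg/L

Travel time t = x/v = 295 km / (1.00 m/s) = 295000 m / 1.00 m/s = 295000 s = 3.414 d.
k_1 L₀/(k_a−k_1) = 0.322×6.66/(0.829−0.322) = 2.145/0.5070 = 4.230 mg/L.
e^(−k_1 t) = e^(−0.322×3.414) = 0.3331; e^(−k_a t) = e^(−0.829×3.414) = 0.05898.
D = 4.230 × (0.3331 − 0.05898) + 0.535 × 0.05898 = 1.159 + 0.03156 = 1.191 mg/L.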